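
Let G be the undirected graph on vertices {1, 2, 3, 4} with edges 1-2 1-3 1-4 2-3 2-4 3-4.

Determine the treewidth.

3

A width-3 tree decomposition is:
Bags: B1 = {1, 2, 3, 4}
Tree: (single bag)
A single bag containing all 4 vertices is trivially a valid decomposition of width 3. Conversely, {1, 2, 3, 4} is a clique of size 4, and the vertices of any clique must share a bag in every tree decomposition; so some bag has ≥ 4 vertices and tw(G) ≥ 3. Combining the bounds, tw(G) = 3.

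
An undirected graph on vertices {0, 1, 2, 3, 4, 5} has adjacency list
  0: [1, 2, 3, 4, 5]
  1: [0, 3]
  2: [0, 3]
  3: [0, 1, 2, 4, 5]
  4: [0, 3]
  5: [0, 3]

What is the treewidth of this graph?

2

A width-2 tree decomposition is:
Bags: B1 = {0, 3, 4}  B2 = {0, 2, 3}  B3 = {0, 1, 3}  B4 = {0, 3, 5}
Tree: B1–B2, B1–B3, B1–B4
Every bag has size at most 3, so the width is 3 − 1 = 2 and tw(G) ≤ 2. For the lower bound, the 3 vertices {0, 1, 3} are pairwise adjacent, and any tree decomposition puts a clique entirely inside one bag — forcing width ≥ 2. The upper and lower bounds meet at 2, so that is the treewidth.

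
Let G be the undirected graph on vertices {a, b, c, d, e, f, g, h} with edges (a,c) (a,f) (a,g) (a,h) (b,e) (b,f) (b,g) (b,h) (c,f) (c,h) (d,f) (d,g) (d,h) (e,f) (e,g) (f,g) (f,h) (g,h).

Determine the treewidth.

3

A width-3 tree decomposition is:
Bags: B1 = {a, f, g, h}  B2 = {b, f, g, h}  B3 = {b, e, f, g}  B4 = {d, f, g, h}  B5 = {a, c, f, h}
Tree: B1–B2, B2–B3, B1–B4, B1–B5
The largest bag has 4 vertices, giving width 3; this decomposition certifies tw(G) ≤ 3. On the other hand G contains the 4-clique {b, e, f, g}. A clique must lie in a single bag of any decomposition, so no decomposition can have width below 3. Hence tw(G) = 3 exactly.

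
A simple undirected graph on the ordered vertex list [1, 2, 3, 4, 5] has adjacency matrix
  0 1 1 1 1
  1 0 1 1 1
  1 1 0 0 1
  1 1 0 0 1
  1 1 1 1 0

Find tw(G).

3

A width-3 tree decomposition is:
Bags: B1 = {1, 2, 3, 5}  B2 = {1, 2, 4, 5}
Tree: B1–B2
The largest bag has 4 vertices, giving width 3; this decomposition certifies tw(G) ≤ 3. On the other hand G contains the 4-clique {1, 2, 3, 5}. A clique must lie in a single bag of any decomposition, so no decomposition can have width below 3. Therefore the treewidth is 3.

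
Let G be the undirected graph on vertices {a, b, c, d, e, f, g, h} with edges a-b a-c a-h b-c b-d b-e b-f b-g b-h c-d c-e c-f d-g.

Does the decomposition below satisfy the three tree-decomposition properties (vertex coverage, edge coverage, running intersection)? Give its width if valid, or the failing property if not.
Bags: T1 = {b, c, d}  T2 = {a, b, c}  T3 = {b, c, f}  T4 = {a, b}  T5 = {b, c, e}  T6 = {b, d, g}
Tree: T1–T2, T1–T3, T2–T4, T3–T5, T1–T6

No — vertex h appears in no bag.

A tree decomposition must satisfy three properties: every vertex lies in some bag; for every edge, both endpoints lie together in some bag; and for every vertex, the bags containing it form a connected subtree. Here vertex h appears in no bag, so the decomposition is invalid.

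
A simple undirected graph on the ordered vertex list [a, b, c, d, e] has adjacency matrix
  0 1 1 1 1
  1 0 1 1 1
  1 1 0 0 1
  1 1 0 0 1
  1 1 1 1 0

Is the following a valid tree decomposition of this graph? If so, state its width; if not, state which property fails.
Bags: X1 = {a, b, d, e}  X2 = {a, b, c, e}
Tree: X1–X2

Yes; width 3.

Vertex coverage: the bags together contain {a, b, c, d, e}, the full vertex set. Edge coverage: each edge of G has both endpoints in at least one bag. Running intersection: for every vertex, the bags containing it form a connected subtree. All three properties hold, so this is a valid tree decomposition of width max|bag| − 1 = 3, and hence tw(G) ≤ 3.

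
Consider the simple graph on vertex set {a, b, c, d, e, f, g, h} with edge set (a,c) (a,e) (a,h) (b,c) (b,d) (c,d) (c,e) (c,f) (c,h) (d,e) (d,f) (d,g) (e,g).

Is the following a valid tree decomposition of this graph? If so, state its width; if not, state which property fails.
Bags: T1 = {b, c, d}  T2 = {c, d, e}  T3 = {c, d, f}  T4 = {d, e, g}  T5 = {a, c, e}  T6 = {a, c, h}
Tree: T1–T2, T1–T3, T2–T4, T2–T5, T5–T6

Yes; width 2.

Vertex coverage: the bags together contain {a, b, c, d, e, f, g, h}, the full vertex set. Edge coverage: each edge of G has both endpoints in at least one bag. Running intersection: for every vertex, the bags containing it form a connected subtree. All three properties hold, so this is a valid tree decomposition of width max|bag| − 1 = 2, and hence tw(G) ≤ 2.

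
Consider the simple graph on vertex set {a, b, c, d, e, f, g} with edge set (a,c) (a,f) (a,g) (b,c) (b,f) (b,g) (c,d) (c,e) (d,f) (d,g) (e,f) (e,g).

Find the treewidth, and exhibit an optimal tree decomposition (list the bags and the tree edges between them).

Every bag has size at most 4, so the width is 4 − 1 = 3 and tw(G) ≤ 3. For the lower bound: the 4 vertex sets {b,c}, {e,g}, {f}, {d} are disjoint, each induces a connected subgraph, and every pair is joined by at least one edge of G. Contracting each set to a single vertex therefore yields K_{4} as a minor, and since treewidth is minor-monotone, tw(G) ≥ tw(K_{4}) = 3. Hence tw(G) = 3 exactly.

Treewidth 3.
One such decomposition:
Bags: B1 = {b, c, f, g}  B2 = {c, e, f, g}  B3 = {c, d, f, g}  B4 = {a, c, f, g}
Tree: B1–B2, B2–B3, B3–B4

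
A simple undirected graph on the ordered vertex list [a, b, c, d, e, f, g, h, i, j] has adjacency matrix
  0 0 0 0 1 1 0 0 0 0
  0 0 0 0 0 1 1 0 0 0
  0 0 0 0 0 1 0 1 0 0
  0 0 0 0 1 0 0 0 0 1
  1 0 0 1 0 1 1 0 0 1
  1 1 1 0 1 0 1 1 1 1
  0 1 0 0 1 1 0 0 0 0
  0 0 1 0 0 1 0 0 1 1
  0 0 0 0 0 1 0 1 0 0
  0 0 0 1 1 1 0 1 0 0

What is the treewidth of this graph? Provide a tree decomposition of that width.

Every bag has size at most 3, so the width is 3 − 1 = 2 and tw(G) ≤ 2. On the other hand G contains the 3-clique {d, e, j}. A clique must lie in a single bag of any decomposition, so no decomposition can have width below 2. The upper and lower bounds meet at 2, so that is the treewidth.

Treewidth 2.
Bags: B1 = {f, h, j}  B2 = {e, f, j}  B3 = {e, f, g}  B4 = {c, f, h}  B5 = {d, e, j}  B6 = {f, h, i}  B7 = {a, e, f}  B8 = {b, f, g}
Tree: B1–B2, B2–B3, B1–B4, B2–B5, B1–B6, B2–B7, B3–B8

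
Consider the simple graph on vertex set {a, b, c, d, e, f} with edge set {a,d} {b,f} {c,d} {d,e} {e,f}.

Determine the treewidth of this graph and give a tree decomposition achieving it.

Each bag holds 2 vertices, so the decomposition has width 1, which upper-bounds the treewidth. G has an edge, so its treewidth is at least 1. Combining the bounds, tw(G) = 1.

Treewidth 1.
Bags: B1 = {c, d}  B2 = {a, d}  B3 = {d, e}  B4 = {e, f}  B5 = {b, f}
Tree: B1–B2, B2–B3, B3–B4, B4–B5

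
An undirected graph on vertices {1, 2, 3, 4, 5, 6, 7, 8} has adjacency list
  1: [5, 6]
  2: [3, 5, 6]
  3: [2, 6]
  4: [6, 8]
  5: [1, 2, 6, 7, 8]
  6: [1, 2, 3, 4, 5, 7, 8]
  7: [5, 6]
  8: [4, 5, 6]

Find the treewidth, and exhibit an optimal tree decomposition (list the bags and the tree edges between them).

Treewidth 2.
One optimal decomposition is:
Bags: B1 = {4, 6, 8}  B2 = {5, 6, 8}  B3 = {2, 5, 6}  B4 = {5, 6, 7}  B5 = {2, 3, 6}  B6 = {1, 5, 6}
Tree: B1–B2, B2–B3, B3–B4, B3–B5, B2–B6

The largest bag has 3 vertices, giving width 2; this decomposition certifies tw(G) ≤ 2. For the lower bound, the 3 vertices {2, 3, 6} are pairwise adjacent, and any tree decomposition puts a clique entirely inside one bag — forcing width ≥ 2. The upper and lower bounds meet at 2, so that is the treewidth.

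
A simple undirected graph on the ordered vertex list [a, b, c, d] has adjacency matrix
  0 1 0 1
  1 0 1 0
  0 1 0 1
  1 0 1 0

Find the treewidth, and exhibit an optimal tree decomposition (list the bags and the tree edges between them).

Treewidth 2.
Bags: B1 = {a, c, d}  B2 = {a, b, c}
Tree: B1–B2

Each bag holds 3 vertices, so the decomposition has width 2, which upper-bounds the treewidth. Since a–d–c–b–a is a cycle in G, G is not acyclic. Forests are exactly the graphs of treewidth ≤ 1, so tw(G) ≥ 2. Hence tw(G) = 2 exactly.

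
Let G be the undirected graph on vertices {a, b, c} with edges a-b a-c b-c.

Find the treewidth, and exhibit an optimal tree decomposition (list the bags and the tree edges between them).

Treewidth 2.
One optimal decomposition is:
Bags: B1 = {a, b, c}
Tree: (single bag)

A single bag containing all 3 vertices is trivially a valid decomposition of width 2. Conversely, {a, b, c} is a clique of size 3, and the vertices of any clique must share a bag in every tree decomposition; so some bag has ≥ 3 vertices and tw(G) ≥ 2. Combining the bounds, tw(G) = 2.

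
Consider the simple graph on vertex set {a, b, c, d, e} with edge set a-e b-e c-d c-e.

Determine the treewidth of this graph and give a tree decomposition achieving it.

Every bag has size at most 2, so the width is 2 − 1 = 1 and tw(G) ≤ 1. Since G has at least one edge (e.g. e–a), it is not an edgeless graph, so tw(G) ≥ 1. The upper and lower bounds meet at 1, so that is the treewidth.

Treewidth 1.
One optimal decomposition is:
Bags: B1 = {a, e}  B2 = {c, e}  B3 = {c, d}  B4 = {b, e}
Tree: B1–B2, B2–B3, B2–B4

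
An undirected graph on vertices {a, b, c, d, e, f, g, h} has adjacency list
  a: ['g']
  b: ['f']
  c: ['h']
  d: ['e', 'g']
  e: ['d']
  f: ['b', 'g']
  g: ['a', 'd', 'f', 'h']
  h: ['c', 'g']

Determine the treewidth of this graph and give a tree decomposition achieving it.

Each bag holds 2 vertices, so the decomposition has width 1, which upper-bounds the treewidth. G has an edge, so its treewidth is at least 1. Therefore the treewidth is 1.

Treewidth 1.
Bags: B1 = {b, f}  B2 = {f, g}  B3 = {d, g}  B4 = {d, e}  B5 = {g, h}  B6 = {c, h}  B7 = {a, g}
Tree: B1–B2, B2–B3, B3–B4, B3–B5, B5–B6, B2–B7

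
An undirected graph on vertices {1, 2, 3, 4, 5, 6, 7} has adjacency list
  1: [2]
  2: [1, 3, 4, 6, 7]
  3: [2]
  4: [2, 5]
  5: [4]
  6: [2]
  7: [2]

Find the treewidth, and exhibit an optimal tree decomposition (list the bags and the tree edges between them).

Every bag has size at most 2, so the width is 2 − 1 = 1 and tw(G) ≤ 1. Any graph with an edge has treewidth ≥ 1, and G has the edge 1–2. Therefore the treewidth is 1.

Treewidth 1.
One optimal decomposition is:
Bags: B1 = {1, 2}  B2 = {2, 6}  B3 = {2, 3}  B4 = {2, 7}  B5 = {2, 4}  B6 = {4, 5}
Tree: B1–B2, B2–B3, B2–B4, B4–B5, B5–B6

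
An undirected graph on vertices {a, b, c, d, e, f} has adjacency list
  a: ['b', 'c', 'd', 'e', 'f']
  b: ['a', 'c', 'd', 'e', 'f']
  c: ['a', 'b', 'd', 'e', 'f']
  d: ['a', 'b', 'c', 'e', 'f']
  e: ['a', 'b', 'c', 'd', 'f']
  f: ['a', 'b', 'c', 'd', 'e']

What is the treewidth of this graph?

A width-5 tree decomposition is:
Bags: B1 = {a, b, c, d, e, f}
Tree: (single bag)
A single bag containing all 6 vertices is trivially a valid decomposition of width 5. Conversely, {a, b, c, d, e, f} is a clique of size 6, and the vertices of any clique must share a bag in every tree decomposition; so some bag has ≥ 6 vertices and tw(G) ≥ 5. The upper and lower bounds meet at 5, so that is the treewidth.

5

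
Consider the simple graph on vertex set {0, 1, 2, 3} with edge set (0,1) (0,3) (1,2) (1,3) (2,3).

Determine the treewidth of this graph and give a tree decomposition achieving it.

The largest bag has 3 vertices, giving width 2; this decomposition certifies tw(G) ≤ 2. Conversely, {0, 1, 3} is a clique of size 3, and the vertices of any clique must share a bag in every tree decomposition; so some bag has ≥ 3 vertices and tw(G) ≥ 2. Combining the bounds, tw(G) = 2.

Treewidth 2.
One such decomposition:
Bags: B1 = {0, 1, 3}  B2 = {1, 2, 3}
Tree: B1–B2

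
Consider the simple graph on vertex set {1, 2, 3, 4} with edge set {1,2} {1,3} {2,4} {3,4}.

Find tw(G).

A width-2 tree decomposition is:
Bags: B1 = {1, 2, 4}  B2 = {1, 3, 4}
Tree: B1–B2
The largest bag has 3 vertices, giving width 2; this decomposition certifies tw(G) ≤ 2. The edges 4–2–1–3–4 form a cycle, so G is not a tree and its treewidth is at least 2. Therefore the treewidth is 2.

2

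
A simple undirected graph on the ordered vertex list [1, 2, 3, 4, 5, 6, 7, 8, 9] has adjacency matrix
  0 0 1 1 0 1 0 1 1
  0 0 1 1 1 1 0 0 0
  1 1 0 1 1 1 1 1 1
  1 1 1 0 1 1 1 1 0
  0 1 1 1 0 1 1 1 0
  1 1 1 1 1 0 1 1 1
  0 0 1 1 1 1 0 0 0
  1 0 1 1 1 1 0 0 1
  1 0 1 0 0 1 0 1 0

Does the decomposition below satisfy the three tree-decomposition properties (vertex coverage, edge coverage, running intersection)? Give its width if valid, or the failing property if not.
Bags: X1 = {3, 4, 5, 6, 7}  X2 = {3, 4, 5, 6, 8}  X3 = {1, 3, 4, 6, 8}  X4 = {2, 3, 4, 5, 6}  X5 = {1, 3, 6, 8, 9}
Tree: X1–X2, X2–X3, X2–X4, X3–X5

Yes; width 4.

Vertex coverage: the bags together contain {1, 2, 3, 4, 5, 6, 7, 8, 9}, the full vertex set. Edge coverage: each edge of G has both endpoints in at least one bag. Running intersection: for every vertex, the bags containing it form a connected subtree. All three properties hold, so this is a valid tree decomposition of width max|bag| − 1 = 4, and hence tw(G) ≤ 4.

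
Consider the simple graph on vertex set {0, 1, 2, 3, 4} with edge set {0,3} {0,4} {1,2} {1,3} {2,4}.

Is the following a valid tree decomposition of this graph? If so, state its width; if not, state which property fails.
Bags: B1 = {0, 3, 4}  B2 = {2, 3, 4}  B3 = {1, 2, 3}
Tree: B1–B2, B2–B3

Yes; width 2.

Checking the three conditions: (i) the bags cover all of {0, 1, 2, 3, 4}; (ii) for each edge, some bag contains both endpoints; (iii) the bags containing any fixed vertex form a subtree. All hold, so the decomposition is valid with width 3 − 1 = 2.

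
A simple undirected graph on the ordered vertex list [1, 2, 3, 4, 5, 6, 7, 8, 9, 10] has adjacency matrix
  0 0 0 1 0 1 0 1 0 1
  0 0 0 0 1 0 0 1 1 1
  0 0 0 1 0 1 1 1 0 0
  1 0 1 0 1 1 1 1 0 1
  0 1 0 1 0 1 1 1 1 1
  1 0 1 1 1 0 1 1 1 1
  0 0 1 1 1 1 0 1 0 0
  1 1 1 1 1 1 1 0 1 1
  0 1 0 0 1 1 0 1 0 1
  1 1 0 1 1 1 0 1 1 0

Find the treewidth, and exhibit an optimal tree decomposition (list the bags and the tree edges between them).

Treewidth 4.
One optimal decomposition is:
Bags: B1 = {5, 6, 8, 9, 10}  B2 = {4, 5, 6, 8, 10}  B3 = {2, 5, 8, 9, 10}  B4 = {4, 5, 6, 7, 8}  B5 = {1, 4, 6, 8, 10}  B6 = {3, 4, 6, 7, 8}
Tree: B1–B2, B1–B3, B2–B4, B2–B5, B4–B6

The largest bag has 5 vertices, giving width 4; this decomposition certifies tw(G) ≤ 4. On the other hand G contains the 5-clique {2, 5, 8, 9, 10}. A clique must lie in a single bag of any decomposition, so no decomposition can have width below 4. Therefore the treewidth is 4.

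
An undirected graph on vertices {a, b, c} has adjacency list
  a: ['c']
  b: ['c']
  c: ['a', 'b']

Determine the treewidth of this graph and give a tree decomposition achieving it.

Every bag has size at most 2, so the width is 2 − 1 = 1 and tw(G) ≤ 1. Any graph with an edge has treewidth ≥ 1, and G has the edge c–b. Hence tw(G) = 1 exactly.

Treewidth 1.
Bags: B1 = {b, c}  B2 = {a, c}
Tree: B1–B2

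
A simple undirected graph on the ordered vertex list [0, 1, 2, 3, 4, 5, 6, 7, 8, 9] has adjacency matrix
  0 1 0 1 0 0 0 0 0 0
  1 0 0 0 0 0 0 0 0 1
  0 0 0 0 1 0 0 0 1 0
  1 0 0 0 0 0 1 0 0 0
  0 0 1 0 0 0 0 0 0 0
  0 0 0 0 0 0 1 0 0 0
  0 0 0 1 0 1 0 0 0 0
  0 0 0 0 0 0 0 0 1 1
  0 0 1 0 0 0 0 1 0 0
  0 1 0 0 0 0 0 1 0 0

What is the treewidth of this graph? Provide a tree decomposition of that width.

Treewidth 1.
One optimal decomposition is:
Bags: B1 = {5, 6}  B2 = {3, 6}  B3 = {0, 3}  B4 = {0, 1}  B5 = {1, 9}  B6 = {7, 9}  B7 = {7, 8}  B8 = {2, 8}  B9 = {2, 4}
Tree: B1–B2, B2–B3, B3–B4, B4–B5, B5–B6, B6–B7, B7–B8, B8–B9

The largest bag has 2 vertices, giving width 1; this decomposition certifies tw(G) ≤ 1. G has an edge, so its treewidth is at least 1. Combining the bounds, tw(G) = 1.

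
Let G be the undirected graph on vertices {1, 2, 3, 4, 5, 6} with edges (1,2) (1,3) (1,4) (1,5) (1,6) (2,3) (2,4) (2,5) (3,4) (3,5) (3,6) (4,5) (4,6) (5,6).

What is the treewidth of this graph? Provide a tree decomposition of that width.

The largest bag has 5 vertices, giving width 4; this decomposition certifies tw(G) ≤ 4. On the other hand G contains the 5-clique {1, 2, 3, 4, 5}. A clique must lie in a single bag of any decomposition, so no decomposition can have width below 4. Combining the bounds, tw(G) = 4.

Treewidth 4.
Bags: B1 = {1, 3, 4, 5, 6}  B2 = {1, 2, 3, 4, 5}
Tree: B1–B2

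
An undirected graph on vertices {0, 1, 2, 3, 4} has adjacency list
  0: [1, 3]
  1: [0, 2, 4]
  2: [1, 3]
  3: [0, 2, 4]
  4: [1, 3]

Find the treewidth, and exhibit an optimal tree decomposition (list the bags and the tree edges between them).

Treewidth 2.
One optimal decomposition is:
Bags: B1 = {1, 2, 3}  B2 = {0, 1, 3}  B3 = {1, 3, 4}
Tree: B1–B2, B2–B3

Each bag holds 3 vertices, so the decomposition has width 2, which upper-bounds the treewidth. The edges 2–1–0–3–2 form a cycle, so G is not a tree and its treewidth is at least 2. Therefore the treewidth is 2.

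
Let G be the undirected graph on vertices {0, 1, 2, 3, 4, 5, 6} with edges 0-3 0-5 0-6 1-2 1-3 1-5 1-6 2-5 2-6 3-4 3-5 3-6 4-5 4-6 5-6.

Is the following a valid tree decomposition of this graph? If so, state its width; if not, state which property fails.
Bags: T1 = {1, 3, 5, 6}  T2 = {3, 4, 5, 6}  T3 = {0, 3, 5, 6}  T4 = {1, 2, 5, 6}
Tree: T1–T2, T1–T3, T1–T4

Yes; width 3.

Vertex coverage: the bags together contain {0, 1, 2, 3, 4, 5, 6}, the full vertex set. Edge coverage: each edge of G has both endpoints in at least one bag. Running intersection: for every vertex, the bags containing it form a connected subtree. All three properties hold, so this is a valid tree decomposition of width max|bag| − 1 = 3, and hence tw(G) ≤ 3.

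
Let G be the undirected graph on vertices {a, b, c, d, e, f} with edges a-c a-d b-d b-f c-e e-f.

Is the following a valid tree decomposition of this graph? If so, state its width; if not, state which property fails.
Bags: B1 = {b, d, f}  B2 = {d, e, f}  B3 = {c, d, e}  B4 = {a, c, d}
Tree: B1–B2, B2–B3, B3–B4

Yes; width 2.

Every vertex of G appears in some bag (union = {a, b, c, d, e, f}); every edge is covered by a bag; and for each vertex v the set of bags containing v is connected in the bag tree. The decomposition is therefore valid. The largest bag has 3 vertices, so the width is 2.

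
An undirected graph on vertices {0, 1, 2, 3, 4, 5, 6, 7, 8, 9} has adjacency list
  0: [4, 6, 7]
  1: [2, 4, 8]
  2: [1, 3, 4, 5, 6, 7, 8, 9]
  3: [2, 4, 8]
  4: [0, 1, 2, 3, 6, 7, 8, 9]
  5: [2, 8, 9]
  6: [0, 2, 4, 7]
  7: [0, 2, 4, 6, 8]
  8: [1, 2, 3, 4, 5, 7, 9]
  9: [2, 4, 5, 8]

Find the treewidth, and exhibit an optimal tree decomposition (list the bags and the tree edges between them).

Treewidth 3.
One such decomposition:
Bags: B1 = {2, 4, 6, 7}  B2 = {2, 4, 7, 8}  B3 = {0, 4, 6, 7}  B4 = {2, 4, 8, 9}  B5 = {1, 2, 4, 8}  B6 = {2, 5, 8, 9}  B7 = {2, 3, 4, 8}
Tree: B1–B2, B1–B3, B2–B4, B4–B5, B4–B6, B4–B7

Every bag has size at most 4, so the width is 4 − 1 = 3 and tw(G) ≤ 3. For the lower bound, the 4 vertices {0, 4, 6, 7} are pairwise adjacent, and any tree decomposition puts a clique entirely inside one bag — forcing width ≥ 3. Combining the bounds, tw(G) = 3.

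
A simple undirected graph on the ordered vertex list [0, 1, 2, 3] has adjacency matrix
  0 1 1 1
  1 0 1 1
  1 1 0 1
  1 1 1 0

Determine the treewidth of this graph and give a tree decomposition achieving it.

Treewidth 3.
One optimal decomposition is:
Bags: B1 = {0, 1, 2, 3}
Tree: (single bag)

A single bag containing all 4 vertices is trivially a valid decomposition of width 3. On the other hand G contains the 4-clique {0, 1, 2, 3}. A clique must lie in a single bag of any decomposition, so no decomposition can have width below 3. Therefore the treewidth is 3.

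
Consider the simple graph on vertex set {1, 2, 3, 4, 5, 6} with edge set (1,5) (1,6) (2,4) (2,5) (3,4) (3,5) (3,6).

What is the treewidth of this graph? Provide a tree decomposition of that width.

Every bag has size at most 3, so the width is 3 − 1 = 2 and tw(G) ≤ 2. Since 2–4–3–5–2 is a cycle in G, G is not acyclic. Forests are exactly the graphs of treewidth ≤ 1, so tw(G) ≥ 2. Combining the bounds, tw(G) = 2.

Treewidth 2.
Bags: B1 = {2, 4, 5}  B2 = {3, 4, 5}  B3 = {1, 3, 5}  B4 = {1, 3, 6}
Tree: B1–B2, B2–B3, B3–B4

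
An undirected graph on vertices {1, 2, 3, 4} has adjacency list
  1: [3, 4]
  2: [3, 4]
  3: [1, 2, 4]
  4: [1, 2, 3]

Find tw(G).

A width-2 tree decomposition is:
Bags: B1 = {2, 3, 4}  B2 = {1, 3, 4}
Tree: B1–B2
The largest bag has 3 vertices, giving width 2; this decomposition certifies tw(G) ≤ 2. On the other hand G contains the 3-clique {1, 3, 4}. A clique must lie in a single bag of any decomposition, so no decomposition can have width below 2. The upper and lower bounds meet at 2, so that is the treewidth.

2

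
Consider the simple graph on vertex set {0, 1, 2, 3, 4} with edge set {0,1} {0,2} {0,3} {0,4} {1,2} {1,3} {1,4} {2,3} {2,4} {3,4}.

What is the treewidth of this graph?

A width-4 tree decomposition is:
Bags: B1 = {0, 1, 2, 3, 4}
Tree: (single bag)
With just one bag of size 5, the width is 5 − 1 = 4, so tw(G) ≤ 4. Conversely, {0, 1, 2, 3, 4} is a clique of size 5, and the vertices of any clique must share a bag in every tree decomposition; so some bag has ≥ 5 vertices and tw(G) ≥ 4. The upper and lower bounds meet at 4, so that is the treewidth.

4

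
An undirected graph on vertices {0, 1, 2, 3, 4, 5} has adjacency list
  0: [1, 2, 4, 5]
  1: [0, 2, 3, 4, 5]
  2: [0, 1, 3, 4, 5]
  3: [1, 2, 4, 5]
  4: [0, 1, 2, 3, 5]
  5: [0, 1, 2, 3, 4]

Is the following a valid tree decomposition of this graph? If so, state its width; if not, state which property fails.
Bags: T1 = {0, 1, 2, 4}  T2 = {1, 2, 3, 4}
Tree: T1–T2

No — vertex 5 appears in no bag.

A tree decomposition must satisfy three properties: every vertex lies in some bag; for every edge, both endpoints lie together in some bag; and for every vertex, the bags containing it form a connected subtree. Here vertex 5 appears in no bag, so the decomposition is invalid.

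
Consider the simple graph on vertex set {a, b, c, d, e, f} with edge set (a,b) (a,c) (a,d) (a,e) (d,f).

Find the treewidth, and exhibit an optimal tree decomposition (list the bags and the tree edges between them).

Each bag holds 2 vertices, so the decomposition has width 1, which upper-bounds the treewidth. Any graph with an edge has treewidth ≥ 1, and G has the edge c–a. Hence tw(G) = 1 exactly.

Treewidth 1.
One optimal decomposition is:
Bags: B1 = {a, c}  B2 = {a, d}  B3 = {d, f}  B4 = {a, b}  B5 = {a, e}
Tree: B1–B2, B2–B3, B2–B4, B1–B5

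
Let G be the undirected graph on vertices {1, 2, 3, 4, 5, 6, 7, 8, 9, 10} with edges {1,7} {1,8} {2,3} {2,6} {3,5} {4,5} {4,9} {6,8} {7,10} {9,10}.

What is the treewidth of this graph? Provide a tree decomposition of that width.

Every bag has size at most 3, so the width is 3 − 1 = 2 and tw(G) ≤ 2. The edges 9–4–5–3–2–6–8–1–7–10–9 form a cycle, so G is not a tree and its treewidth is at least 2. The upper and lower bounds meet at 2, so that is the treewidth.

Treewidth 2.
One such decomposition:
Bags: B1 = {4, 5, 9}  B2 = {3, 5, 9}  B3 = {2, 3, 9}  B4 = {2, 6, 9}  B5 = {6, 8, 9}  B6 = {1, 8, 9}  B7 = {1, 7, 9}  B8 = {7, 9, 10}
Tree: B1–B2, B2–B3, B3–B4, B4–B5, B5–B6, B6–B7, B7–B8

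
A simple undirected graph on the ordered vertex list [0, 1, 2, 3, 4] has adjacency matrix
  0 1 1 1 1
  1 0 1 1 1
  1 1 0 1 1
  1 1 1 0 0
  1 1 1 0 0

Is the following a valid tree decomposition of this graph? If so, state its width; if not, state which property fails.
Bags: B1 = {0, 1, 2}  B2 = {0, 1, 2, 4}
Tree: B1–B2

No — vertex 3 appears in no bag.

A tree decomposition must satisfy three properties: every vertex lies in some bag; for every edge, both endpoints lie together in some bag; and for every vertex, the bags containing it form a connected subtree. Here vertex 3 appears in no bag, so the decomposition is invalid.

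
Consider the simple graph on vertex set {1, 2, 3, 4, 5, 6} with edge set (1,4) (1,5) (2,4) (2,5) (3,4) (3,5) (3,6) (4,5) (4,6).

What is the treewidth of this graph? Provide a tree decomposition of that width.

Treewidth 2.
Bags: B1 = {1, 4, 5}  B2 = {2, 4, 5}  B3 = {3, 4, 5}  B4 = {3, 4, 6}
Tree: B1–B2, B2–B3, B3–B4

The largest bag has 3 vertices, giving width 2; this decomposition certifies tw(G) ≤ 2. For the lower bound, the 3 vertices {1, 4, 5} are pairwise adjacent, and any tree decomposition puts a clique entirely inside one bag — forcing width ≥ 2. Therefore the treewidth is 2.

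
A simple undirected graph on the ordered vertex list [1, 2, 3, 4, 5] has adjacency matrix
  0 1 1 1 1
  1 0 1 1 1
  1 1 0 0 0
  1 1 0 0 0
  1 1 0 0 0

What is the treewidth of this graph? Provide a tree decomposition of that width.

Treewidth 2.
Bags: B1 = {1, 2, 5}  B2 = {1, 2, 4}  B3 = {1, 2, 3}
Tree: B1–B2, B1–B3

Each bag holds 3 vertices, so the decomposition has width 2, which upper-bounds the treewidth. Conversely, {1, 2, 3} is a clique of size 3, and the vertices of any clique must share a bag in every tree decomposition; so some bag has ≥ 3 vertices and tw(G) ≥ 2. Hence tw(G) = 2 exactly.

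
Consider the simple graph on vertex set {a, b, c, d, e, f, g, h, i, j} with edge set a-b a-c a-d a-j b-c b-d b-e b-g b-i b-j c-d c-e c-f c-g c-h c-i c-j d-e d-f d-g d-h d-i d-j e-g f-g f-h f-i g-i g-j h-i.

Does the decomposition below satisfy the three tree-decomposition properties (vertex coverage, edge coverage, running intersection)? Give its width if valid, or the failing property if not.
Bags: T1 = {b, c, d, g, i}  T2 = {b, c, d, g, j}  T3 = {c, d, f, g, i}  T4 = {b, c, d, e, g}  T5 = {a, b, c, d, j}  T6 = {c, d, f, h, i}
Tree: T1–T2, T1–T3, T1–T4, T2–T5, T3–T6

Every vertex of G appears in some bag (union = {a, b, c, d, e, f, g, h, i, j}); every edge is covered by a bag; and for each vertex v the set of bags containing v is connected in the bag tree. The decomposition is therefore valid. The largest bag has 5 vertices, so the width is 4.

Yes; width 4.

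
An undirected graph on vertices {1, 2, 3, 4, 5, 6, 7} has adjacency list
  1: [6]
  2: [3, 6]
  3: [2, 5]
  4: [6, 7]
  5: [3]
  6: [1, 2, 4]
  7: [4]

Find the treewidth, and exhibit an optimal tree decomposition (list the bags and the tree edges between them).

Treewidth 1.
One optimal decomposition is:
Bags: B1 = {2, 6}  B2 = {4, 6}  B3 = {4, 7}  B4 = {2, 3}  B5 = {3, 5}  B6 = {1, 6}
Tree: B1–B2, B2–B3, B1–B4, B4–B5, B2–B6

Each bag holds 2 vertices, so the decomposition has width 1, which upper-bounds the treewidth. G has an edge, so its treewidth is at least 1. Combining the bounds, tw(G) = 1.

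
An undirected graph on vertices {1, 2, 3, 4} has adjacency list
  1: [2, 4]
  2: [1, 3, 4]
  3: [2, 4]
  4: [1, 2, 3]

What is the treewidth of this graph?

A width-2 tree decomposition is:
Bags: B1 = {1, 2, 4}  B2 = {2, 3, 4}
Tree: B1–B2
The largest bag has 3 vertices, giving width 2; this decomposition certifies tw(G) ≤ 2. On the other hand G contains the 3-clique {1, 2, 4}. A clique must lie in a single bag of any decomposition, so no decomposition can have width below 2. Hence tw(G) = 2 exactly.

2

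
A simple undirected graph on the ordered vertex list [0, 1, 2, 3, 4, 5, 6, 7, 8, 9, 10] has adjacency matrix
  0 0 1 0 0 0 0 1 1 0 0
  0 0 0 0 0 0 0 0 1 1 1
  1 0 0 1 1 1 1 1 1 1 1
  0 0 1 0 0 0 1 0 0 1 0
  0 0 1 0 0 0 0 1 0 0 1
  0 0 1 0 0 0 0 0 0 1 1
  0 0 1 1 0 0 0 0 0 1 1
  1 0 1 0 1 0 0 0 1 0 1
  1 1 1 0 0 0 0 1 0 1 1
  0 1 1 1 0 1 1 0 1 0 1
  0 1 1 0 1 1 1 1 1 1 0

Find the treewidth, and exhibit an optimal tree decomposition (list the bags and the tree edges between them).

Each bag holds 4 vertices, so the decomposition has width 3, which upper-bounds the treewidth. For the lower bound, the 4 vertices {1, 8, 9, 10} are pairwise adjacent, and any tree decomposition puts a clique entirely inside one bag — forcing width ≥ 3. The upper and lower bounds meet at 3, so that is the treewidth.

Treewidth 3.
One such decomposition:
Bags: B1 = {2, 8, 9, 10}  B2 = {2, 5, 9, 10}  B3 = {2, 6, 9, 10}  B4 = {1, 8, 9, 10}  B5 = {2, 7, 8, 10}  B6 = {2, 3, 6, 9}  B7 = {2, 4, 7, 10}  B8 = {0, 2, 7, 8}
Tree: B1–B2, B2–B3, B1–B4, B1–B5, B3–B6, B5–B7, B5–B8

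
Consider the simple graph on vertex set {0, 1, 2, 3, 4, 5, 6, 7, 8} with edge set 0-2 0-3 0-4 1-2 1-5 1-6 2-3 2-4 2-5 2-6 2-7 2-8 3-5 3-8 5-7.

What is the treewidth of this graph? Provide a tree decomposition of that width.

Treewidth 2.
One optimal decomposition is:
Bags: B1 = {2, 3, 5}  B2 = {0, 2, 3}  B3 = {1, 2, 5}  B4 = {0, 2, 4}  B5 = {2, 5, 7}  B6 = {1, 2, 6}  B7 = {2, 3, 8}
Tree: B1–B2, B1–B3, B2–B4, B3–B5, B3–B6, B2–B7

Each bag holds 3 vertices, so the decomposition has width 2, which upper-bounds the treewidth. On the other hand G contains the 3-clique {1, 2, 5}. A clique must lie in a single bag of any decomposition, so no decomposition can have width below 2. Combining the bounds, tw(G) = 2.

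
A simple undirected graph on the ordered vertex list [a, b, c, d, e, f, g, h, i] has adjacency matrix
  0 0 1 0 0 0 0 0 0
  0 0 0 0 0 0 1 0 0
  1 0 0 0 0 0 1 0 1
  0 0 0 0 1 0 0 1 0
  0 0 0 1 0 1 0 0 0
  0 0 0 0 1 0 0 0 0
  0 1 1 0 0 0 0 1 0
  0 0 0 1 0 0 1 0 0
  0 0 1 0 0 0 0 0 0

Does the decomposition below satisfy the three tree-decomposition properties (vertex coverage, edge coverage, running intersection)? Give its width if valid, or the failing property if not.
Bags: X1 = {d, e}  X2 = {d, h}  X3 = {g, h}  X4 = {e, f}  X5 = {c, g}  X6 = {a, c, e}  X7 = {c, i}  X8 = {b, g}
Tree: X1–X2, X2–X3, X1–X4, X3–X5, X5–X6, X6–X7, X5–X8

No — bags containing vertex e are not connected in the tree.

A tree decomposition must satisfy three properties: every vertex lies in some bag; for every edge, both endpoints lie together in some bag; and for every vertex, the bags containing it form a connected subtree. Here bags containing vertex e are not connected in the tree, so the decomposition is invalid.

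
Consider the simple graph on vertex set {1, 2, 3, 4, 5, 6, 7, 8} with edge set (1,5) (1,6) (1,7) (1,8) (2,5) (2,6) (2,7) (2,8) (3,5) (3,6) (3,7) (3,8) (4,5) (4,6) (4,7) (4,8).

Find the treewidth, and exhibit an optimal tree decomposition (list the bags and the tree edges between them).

Treewidth 4.
Bags: B1 = {1, 2, 3, 4, 6}  B2 = {1, 2, 3, 4, 5}  B3 = {1, 2, 3, 4, 8}  B4 = {1, 2, 3, 4, 7}
Tree: B1–B2, B2–B3, B3–B4

The largest bag has 5 vertices, giving width 4; this decomposition certifies tw(G) ≤ 4. For the lower bound: the 5 vertex sets {1,6}, {4,5}, {2,8}, {3}, {7} are disjoint, each induces a connected subgraph, and every pair is joined by at least one edge of G. Contracting each set to a single vertex therefore yields K_{5} as a minor, and since treewidth is minor-monotone, tw(G) ≥ tw(K_{5}) = 4. Hence tw(G) = 4 exactly.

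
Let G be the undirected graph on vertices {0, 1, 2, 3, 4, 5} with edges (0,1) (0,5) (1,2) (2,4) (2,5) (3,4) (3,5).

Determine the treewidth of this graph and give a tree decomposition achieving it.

Treewidth 2.
One optimal decomposition is:
Bags: B1 = {2, 3, 4}  B2 = {2, 3, 5}  B3 = {1, 2, 5}  B4 = {0, 1, 5}
Tree: B1–B2, B2–B3, B3–B4

Each bag holds 3 vertices, so the decomposition has width 2, which upper-bounds the treewidth. For the lower bound, G contains the cycle 4–3–5–2–4, so G is not a forest; only forests have treewidth ≤ 1, hence tw(G) ≥ 2. The upper and lower bounds meet at 2, so that is the treewidth.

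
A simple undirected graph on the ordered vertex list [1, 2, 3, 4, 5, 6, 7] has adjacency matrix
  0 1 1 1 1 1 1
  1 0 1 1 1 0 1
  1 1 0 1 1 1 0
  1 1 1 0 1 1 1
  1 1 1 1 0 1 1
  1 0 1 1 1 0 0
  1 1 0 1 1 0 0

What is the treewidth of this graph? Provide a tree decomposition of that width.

Treewidth 4.
One optimal decomposition is:
Bags: B1 = {1, 2, 3, 4, 5}  B2 = {1, 2, 4, 5, 7}  B3 = {1, 3, 4, 5, 6}
Tree: B1–B2, B1–B3

The largest bag has 5 vertices, giving width 4; this decomposition certifies tw(G) ≤ 4. On the other hand G contains the 5-clique {1, 2, 3, 4, 5}. A clique must lie in a single bag of any decomposition, so no decomposition can have width below 4. The upper and lower bounds meet at 4, so that is the treewidth.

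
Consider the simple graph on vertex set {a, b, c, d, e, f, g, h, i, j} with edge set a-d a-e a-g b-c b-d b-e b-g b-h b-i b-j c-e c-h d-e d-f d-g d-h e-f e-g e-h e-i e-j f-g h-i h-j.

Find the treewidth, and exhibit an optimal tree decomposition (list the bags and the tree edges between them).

Treewidth 3.
Bags: B1 = {b, d, e, h}  B2 = {b, d, e, g}  B3 = {b, e, h, j}  B4 = {b, c, e, h}  B5 = {b, e, h, i}  B6 = {a, d, e, g}  B7 = {d, e, f, g}
Tree: B1–B2, B1–B3, B1–B4, B1–B5, B2–B6, B2–B7

Every bag has size at most 4, so the width is 4 − 1 = 3 and tw(G) ≤ 3. On the other hand G contains the 4-clique {a, d, e, g}. A clique must lie in a single bag of any decomposition, so no decomposition can have width below 3. Combining the bounds, tw(G) = 3.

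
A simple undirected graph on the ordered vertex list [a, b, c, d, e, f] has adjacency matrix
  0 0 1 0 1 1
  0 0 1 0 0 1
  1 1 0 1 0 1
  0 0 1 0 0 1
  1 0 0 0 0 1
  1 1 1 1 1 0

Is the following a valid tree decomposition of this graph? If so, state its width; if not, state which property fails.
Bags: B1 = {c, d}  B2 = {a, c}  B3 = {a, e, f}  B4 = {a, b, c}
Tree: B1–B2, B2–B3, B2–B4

A tree decomposition must satisfy three properties: every vertex lies in some bag; for every edge, both endpoints lie together in some bag; and for every vertex, the bags containing it form a connected subtree. Here edge (d,f) lies in no bag, so the decomposition is invalid.

No — edge (d,f) lies in no bag.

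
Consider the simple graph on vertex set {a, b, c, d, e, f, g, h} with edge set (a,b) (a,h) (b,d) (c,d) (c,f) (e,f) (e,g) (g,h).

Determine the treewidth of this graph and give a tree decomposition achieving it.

The largest bag has 3 vertices, giving width 2; this decomposition certifies tw(G) ≤ 2. The edges a–b–d–c–f–e–g–h–a form a cycle, so G is not a tree and its treewidth is at least 2. The upper and lower bounds meet at 2, so that is the treewidth.

Treewidth 2.
Bags: B1 = {a, b, d}  B2 = {a, c, d}  B3 = {a, c, f}  B4 = {a, e, f}  B5 = {a, e, g}  B6 = {a, g, h}
Tree: B1–B2, B2–B3, B3–B4, B4–B5, B5–B6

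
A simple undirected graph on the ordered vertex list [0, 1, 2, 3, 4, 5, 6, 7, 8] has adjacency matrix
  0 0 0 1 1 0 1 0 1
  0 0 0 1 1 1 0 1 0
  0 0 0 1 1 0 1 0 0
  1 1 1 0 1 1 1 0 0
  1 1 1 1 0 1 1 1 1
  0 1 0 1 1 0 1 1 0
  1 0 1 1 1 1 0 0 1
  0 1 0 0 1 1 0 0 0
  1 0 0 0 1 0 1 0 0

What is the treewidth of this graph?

3

A width-3 tree decomposition is:
Bags: B1 = {1, 3, 4, 5}  B2 = {3, 4, 5, 6}  B3 = {0, 3, 4, 6}  B4 = {0, 4, 6, 8}  B5 = {2, 3, 4, 6}  B6 = {1, 4, 5, 7}
Tree: B1–B2, B2–B3, B3–B4, B3–B5, B1–B6
Each bag holds 4 vertices, so the decomposition has width 3, which upper-bounds the treewidth. On the other hand G contains the 4-clique {0, 4, 6, 8}. A clique must lie in a single bag of any decomposition, so no decomposition can have width below 3. Combining the bounds, tw(G) = 3.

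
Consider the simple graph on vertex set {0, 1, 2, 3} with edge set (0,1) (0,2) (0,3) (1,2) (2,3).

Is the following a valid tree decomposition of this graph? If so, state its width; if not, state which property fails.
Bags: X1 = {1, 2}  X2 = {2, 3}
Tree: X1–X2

A tree decomposition must satisfy three properties: every vertex lies in some bag; for every edge, both endpoints lie together in some bag; and for every vertex, the bags containing it form a connected subtree. Here vertex 0 appears in no bag, so the decomposition is invalid.

No — vertex 0 appears in no bag.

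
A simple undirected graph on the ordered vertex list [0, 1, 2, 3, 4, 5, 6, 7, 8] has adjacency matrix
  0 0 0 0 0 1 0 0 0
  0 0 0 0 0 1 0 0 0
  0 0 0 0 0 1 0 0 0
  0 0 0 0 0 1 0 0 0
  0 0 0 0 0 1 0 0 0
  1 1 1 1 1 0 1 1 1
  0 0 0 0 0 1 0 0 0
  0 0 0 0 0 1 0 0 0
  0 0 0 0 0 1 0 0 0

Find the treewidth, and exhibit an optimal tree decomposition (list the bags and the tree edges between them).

Treewidth 1.
One optimal decomposition is:
Bags: B1 = {5, 6}  B2 = {5, 7}  B3 = {5, 8}  B4 = {0, 5}  B5 = {3, 5}  B6 = {4, 5}  B7 = {2, 5}  B8 = {1, 5}
Tree: B1–B2, B1–B3, B2–B4, B3–B5, B5–B6, B1–B7, B2–B8

The largest bag has 2 vertices, giving width 1; this decomposition certifies tw(G) ≤ 1. G has an edge, so its treewidth is at least 1. Therefore the treewidth is 1.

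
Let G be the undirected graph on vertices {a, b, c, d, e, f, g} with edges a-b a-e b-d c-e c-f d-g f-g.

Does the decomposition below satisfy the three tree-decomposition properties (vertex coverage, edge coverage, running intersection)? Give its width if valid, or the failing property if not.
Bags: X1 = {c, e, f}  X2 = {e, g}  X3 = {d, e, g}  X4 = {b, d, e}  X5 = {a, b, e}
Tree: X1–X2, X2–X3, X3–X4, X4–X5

A tree decomposition must satisfy three properties: every vertex lies in some bag; for every edge, both endpoints lie together in some bag; and for every vertex, the bags containing it form a connected subtree. Here edge (f,g) lies in no bag, so the decomposition is invalid.

No — edge (f,g) lies in no bag.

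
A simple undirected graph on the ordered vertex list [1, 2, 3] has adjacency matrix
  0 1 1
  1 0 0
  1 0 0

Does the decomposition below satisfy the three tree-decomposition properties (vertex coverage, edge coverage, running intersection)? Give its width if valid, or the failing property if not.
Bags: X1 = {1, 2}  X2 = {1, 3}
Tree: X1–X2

Yes; width 1.

Vertex coverage: the bags together contain {1, 2, 3}, the full vertex set. Edge coverage: each edge of G has both endpoints in at least one bag. Running intersection: for every vertex, the bags containing it form a connected subtree. All three properties hold, so this is a valid tree decomposition of width max|bag| − 1 = 1, and hence tw(G) ≤ 1.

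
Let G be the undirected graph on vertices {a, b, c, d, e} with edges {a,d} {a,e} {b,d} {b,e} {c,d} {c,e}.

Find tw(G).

A width-2 tree decomposition is:
Bags: B1 = {b, d, e}  B2 = {c, d, e}  B3 = {a, d, e}
Tree: B1–B2, B2–B3
Every bag has size at most 3, so the width is 3 − 1 = 2 and tw(G) ≤ 2. For the lower bound, G contains the cycle d–b–e–c–d, so G is not a forest; only forests have treewidth ≤ 1, hence tw(G) ≥ 2. Therefore the treewidth is 2.

2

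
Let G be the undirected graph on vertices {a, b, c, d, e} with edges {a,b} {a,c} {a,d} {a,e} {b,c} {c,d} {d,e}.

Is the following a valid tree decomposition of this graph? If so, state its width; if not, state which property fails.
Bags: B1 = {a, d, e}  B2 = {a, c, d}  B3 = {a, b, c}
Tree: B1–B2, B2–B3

Every vertex of G appears in some bag (union = {a, b, c, d, e}); every edge is covered by a bag; and for each vertex v the set of bags containing v is connected in the bag tree. The decomposition is therefore valid. The largest bag has 3 vertices, so the width is 2.

Yes; width 2.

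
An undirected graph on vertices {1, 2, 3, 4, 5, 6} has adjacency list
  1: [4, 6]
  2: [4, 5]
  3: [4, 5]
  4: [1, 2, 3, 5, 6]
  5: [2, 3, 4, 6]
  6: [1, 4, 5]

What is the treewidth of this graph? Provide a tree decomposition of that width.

Treewidth 2.
One optimal decomposition is:
Bags: B1 = {3, 4, 5}  B2 = {2, 4, 5}  B3 = {4, 5, 6}  B4 = {1, 4, 6}
Tree: B1–B2, B2–B3, B3–B4

Every bag has size at most 3, so the width is 3 − 1 = 2 and tw(G) ≤ 2. For the lower bound, the 3 vertices {1, 4, 6} are pairwise adjacent, and any tree decomposition puts a clique entirely inside one bag — forcing width ≥ 2. Combining the bounds, tw(G) = 2.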